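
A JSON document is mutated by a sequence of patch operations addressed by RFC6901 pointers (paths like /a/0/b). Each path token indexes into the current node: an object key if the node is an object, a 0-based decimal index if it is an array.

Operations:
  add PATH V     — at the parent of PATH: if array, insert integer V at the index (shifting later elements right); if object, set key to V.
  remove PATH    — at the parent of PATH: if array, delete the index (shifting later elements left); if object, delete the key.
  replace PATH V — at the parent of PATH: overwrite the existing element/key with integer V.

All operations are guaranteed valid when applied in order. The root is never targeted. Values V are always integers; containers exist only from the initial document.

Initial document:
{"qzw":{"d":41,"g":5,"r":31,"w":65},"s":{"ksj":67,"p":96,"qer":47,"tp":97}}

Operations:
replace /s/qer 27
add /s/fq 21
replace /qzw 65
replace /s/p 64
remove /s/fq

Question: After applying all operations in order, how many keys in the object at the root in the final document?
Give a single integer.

Answer: 2

Derivation:
After op 1 (replace /s/qer 27): {"qzw":{"d":41,"g":5,"r":31,"w":65},"s":{"ksj":67,"p":96,"qer":27,"tp":97}}
After op 2 (add /s/fq 21): {"qzw":{"d":41,"g":5,"r":31,"w":65},"s":{"fq":21,"ksj":67,"p":96,"qer":27,"tp":97}}
After op 3 (replace /qzw 65): {"qzw":65,"s":{"fq":21,"ksj":67,"p":96,"qer":27,"tp":97}}
After op 4 (replace /s/p 64): {"qzw":65,"s":{"fq":21,"ksj":67,"p":64,"qer":27,"tp":97}}
After op 5 (remove /s/fq): {"qzw":65,"s":{"ksj":67,"p":64,"qer":27,"tp":97}}
Size at the root: 2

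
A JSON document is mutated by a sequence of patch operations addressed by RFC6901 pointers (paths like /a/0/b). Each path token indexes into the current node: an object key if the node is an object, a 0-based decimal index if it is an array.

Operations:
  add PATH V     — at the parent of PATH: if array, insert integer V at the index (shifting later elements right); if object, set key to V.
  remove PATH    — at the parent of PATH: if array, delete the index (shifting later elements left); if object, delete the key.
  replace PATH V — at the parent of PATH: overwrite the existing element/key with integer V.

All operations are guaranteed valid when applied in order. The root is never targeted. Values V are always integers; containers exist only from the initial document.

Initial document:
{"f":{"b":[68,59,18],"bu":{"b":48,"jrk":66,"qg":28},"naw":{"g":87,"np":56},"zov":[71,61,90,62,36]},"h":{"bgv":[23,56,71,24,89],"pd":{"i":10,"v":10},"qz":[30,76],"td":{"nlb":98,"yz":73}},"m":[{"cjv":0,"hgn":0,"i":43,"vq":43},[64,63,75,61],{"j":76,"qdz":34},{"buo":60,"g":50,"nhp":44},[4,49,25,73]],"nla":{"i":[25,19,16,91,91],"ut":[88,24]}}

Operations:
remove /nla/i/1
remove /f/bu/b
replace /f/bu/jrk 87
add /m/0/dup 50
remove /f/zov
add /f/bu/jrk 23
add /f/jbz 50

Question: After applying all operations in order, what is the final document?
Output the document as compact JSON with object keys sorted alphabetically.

After op 1 (remove /nla/i/1): {"f":{"b":[68,59,18],"bu":{"b":48,"jrk":66,"qg":28},"naw":{"g":87,"np":56},"zov":[71,61,90,62,36]},"h":{"bgv":[23,56,71,24,89],"pd":{"i":10,"v":10},"qz":[30,76],"td":{"nlb":98,"yz":73}},"m":[{"cjv":0,"hgn":0,"i":43,"vq":43},[64,63,75,61],{"j":76,"qdz":34},{"buo":60,"g":50,"nhp":44},[4,49,25,73]],"nla":{"i":[25,16,91,91],"ut":[88,24]}}
After op 2 (remove /f/bu/b): {"f":{"b":[68,59,18],"bu":{"jrk":66,"qg":28},"naw":{"g":87,"np":56},"zov":[71,61,90,62,36]},"h":{"bgv":[23,56,71,24,89],"pd":{"i":10,"v":10},"qz":[30,76],"td":{"nlb":98,"yz":73}},"m":[{"cjv":0,"hgn":0,"i":43,"vq":43},[64,63,75,61],{"j":76,"qdz":34},{"buo":60,"g":50,"nhp":44},[4,49,25,73]],"nla":{"i":[25,16,91,91],"ut":[88,24]}}
After op 3 (replace /f/bu/jrk 87): {"f":{"b":[68,59,18],"bu":{"jrk":87,"qg":28},"naw":{"g":87,"np":56},"zov":[71,61,90,62,36]},"h":{"bgv":[23,56,71,24,89],"pd":{"i":10,"v":10},"qz":[30,76],"td":{"nlb":98,"yz":73}},"m":[{"cjv":0,"hgn":0,"i":43,"vq":43},[64,63,75,61],{"j":76,"qdz":34},{"buo":60,"g":50,"nhp":44},[4,49,25,73]],"nla":{"i":[25,16,91,91],"ut":[88,24]}}
After op 4 (add /m/0/dup 50): {"f":{"b":[68,59,18],"bu":{"jrk":87,"qg":28},"naw":{"g":87,"np":56},"zov":[71,61,90,62,36]},"h":{"bgv":[23,56,71,24,89],"pd":{"i":10,"v":10},"qz":[30,76],"td":{"nlb":98,"yz":73}},"m":[{"cjv":0,"dup":50,"hgn":0,"i":43,"vq":43},[64,63,75,61],{"j":76,"qdz":34},{"buo":60,"g":50,"nhp":44},[4,49,25,73]],"nla":{"i":[25,16,91,91],"ut":[88,24]}}
After op 5 (remove /f/zov): {"f":{"b":[68,59,18],"bu":{"jrk":87,"qg":28},"naw":{"g":87,"np":56}},"h":{"bgv":[23,56,71,24,89],"pd":{"i":10,"v":10},"qz":[30,76],"td":{"nlb":98,"yz":73}},"m":[{"cjv":0,"dup":50,"hgn":0,"i":43,"vq":43},[64,63,75,61],{"j":76,"qdz":34},{"buo":60,"g":50,"nhp":44},[4,49,25,73]],"nla":{"i":[25,16,91,91],"ut":[88,24]}}
After op 6 (add /f/bu/jrk 23): {"f":{"b":[68,59,18],"bu":{"jrk":23,"qg":28},"naw":{"g":87,"np":56}},"h":{"bgv":[23,56,71,24,89],"pd":{"i":10,"v":10},"qz":[30,76],"td":{"nlb":98,"yz":73}},"m":[{"cjv":0,"dup":50,"hgn":0,"i":43,"vq":43},[64,63,75,61],{"j":76,"qdz":34},{"buo":60,"g":50,"nhp":44},[4,49,25,73]],"nla":{"i":[25,16,91,91],"ut":[88,24]}}
After op 7 (add /f/jbz 50): {"f":{"b":[68,59,18],"bu":{"jrk":23,"qg":28},"jbz":50,"naw":{"g":87,"np":56}},"h":{"bgv":[23,56,71,24,89],"pd":{"i":10,"v":10},"qz":[30,76],"td":{"nlb":98,"yz":73}},"m":[{"cjv":0,"dup":50,"hgn":0,"i":43,"vq":43},[64,63,75,61],{"j":76,"qdz":34},{"buo":60,"g":50,"nhp":44},[4,49,25,73]],"nla":{"i":[25,16,91,91],"ut":[88,24]}}

Answer: {"f":{"b":[68,59,18],"bu":{"jrk":23,"qg":28},"jbz":50,"naw":{"g":87,"np":56}},"h":{"bgv":[23,56,71,24,89],"pd":{"i":10,"v":10},"qz":[30,76],"td":{"nlb":98,"yz":73}},"m":[{"cjv":0,"dup":50,"hgn":0,"i":43,"vq":43},[64,63,75,61],{"j":76,"qdz":34},{"buo":60,"g":50,"nhp":44},[4,49,25,73]],"nla":{"i":[25,16,91,91],"ut":[88,24]}}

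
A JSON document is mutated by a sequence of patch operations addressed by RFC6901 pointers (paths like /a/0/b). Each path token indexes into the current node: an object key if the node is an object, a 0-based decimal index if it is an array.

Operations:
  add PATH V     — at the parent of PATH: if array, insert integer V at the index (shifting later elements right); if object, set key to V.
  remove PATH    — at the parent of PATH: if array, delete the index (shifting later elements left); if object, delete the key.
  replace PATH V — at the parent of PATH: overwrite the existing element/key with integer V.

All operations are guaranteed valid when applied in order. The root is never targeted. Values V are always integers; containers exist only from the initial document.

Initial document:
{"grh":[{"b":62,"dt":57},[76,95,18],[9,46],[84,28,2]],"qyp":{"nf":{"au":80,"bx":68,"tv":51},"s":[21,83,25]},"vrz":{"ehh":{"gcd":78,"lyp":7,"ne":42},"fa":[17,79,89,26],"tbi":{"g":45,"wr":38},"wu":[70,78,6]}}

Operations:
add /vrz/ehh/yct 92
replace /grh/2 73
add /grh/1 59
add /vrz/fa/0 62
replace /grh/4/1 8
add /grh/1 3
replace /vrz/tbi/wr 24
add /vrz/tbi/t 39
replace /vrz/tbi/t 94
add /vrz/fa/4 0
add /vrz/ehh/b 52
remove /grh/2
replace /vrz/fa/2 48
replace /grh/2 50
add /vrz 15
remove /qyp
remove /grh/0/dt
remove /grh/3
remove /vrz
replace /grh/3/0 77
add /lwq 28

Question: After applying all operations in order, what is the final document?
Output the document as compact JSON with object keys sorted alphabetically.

Answer: {"grh":[{"b":62},3,50,[77,8,2]],"lwq":28}

Derivation:
After op 1 (add /vrz/ehh/yct 92): {"grh":[{"b":62,"dt":57},[76,95,18],[9,46],[84,28,2]],"qyp":{"nf":{"au":80,"bx":68,"tv":51},"s":[21,83,25]},"vrz":{"ehh":{"gcd":78,"lyp":7,"ne":42,"yct":92},"fa":[17,79,89,26],"tbi":{"g":45,"wr":38},"wu":[70,78,6]}}
After op 2 (replace /grh/2 73): {"grh":[{"b":62,"dt":57},[76,95,18],73,[84,28,2]],"qyp":{"nf":{"au":80,"bx":68,"tv":51},"s":[21,83,25]},"vrz":{"ehh":{"gcd":78,"lyp":7,"ne":42,"yct":92},"fa":[17,79,89,26],"tbi":{"g":45,"wr":38},"wu":[70,78,6]}}
After op 3 (add /grh/1 59): {"grh":[{"b":62,"dt":57},59,[76,95,18],73,[84,28,2]],"qyp":{"nf":{"au":80,"bx":68,"tv":51},"s":[21,83,25]},"vrz":{"ehh":{"gcd":78,"lyp":7,"ne":42,"yct":92},"fa":[17,79,89,26],"tbi":{"g":45,"wr":38},"wu":[70,78,6]}}
After op 4 (add /vrz/fa/0 62): {"grh":[{"b":62,"dt":57},59,[76,95,18],73,[84,28,2]],"qyp":{"nf":{"au":80,"bx":68,"tv":51},"s":[21,83,25]},"vrz":{"ehh":{"gcd":78,"lyp":7,"ne":42,"yct":92},"fa":[62,17,79,89,26],"tbi":{"g":45,"wr":38},"wu":[70,78,6]}}
After op 5 (replace /grh/4/1 8): {"grh":[{"b":62,"dt":57},59,[76,95,18],73,[84,8,2]],"qyp":{"nf":{"au":80,"bx":68,"tv":51},"s":[21,83,25]},"vrz":{"ehh":{"gcd":78,"lyp":7,"ne":42,"yct":92},"fa":[62,17,79,89,26],"tbi":{"g":45,"wr":38},"wu":[70,78,6]}}
After op 6 (add /grh/1 3): {"grh":[{"b":62,"dt":57},3,59,[76,95,18],73,[84,8,2]],"qyp":{"nf":{"au":80,"bx":68,"tv":51},"s":[21,83,25]},"vrz":{"ehh":{"gcd":78,"lyp":7,"ne":42,"yct":92},"fa":[62,17,79,89,26],"tbi":{"g":45,"wr":38},"wu":[70,78,6]}}
After op 7 (replace /vrz/tbi/wr 24): {"grh":[{"b":62,"dt":57},3,59,[76,95,18],73,[84,8,2]],"qyp":{"nf":{"au":80,"bx":68,"tv":51},"s":[21,83,25]},"vrz":{"ehh":{"gcd":78,"lyp":7,"ne":42,"yct":92},"fa":[62,17,79,89,26],"tbi":{"g":45,"wr":24},"wu":[70,78,6]}}
After op 8 (add /vrz/tbi/t 39): {"grh":[{"b":62,"dt":57},3,59,[76,95,18],73,[84,8,2]],"qyp":{"nf":{"au":80,"bx":68,"tv":51},"s":[21,83,25]},"vrz":{"ehh":{"gcd":78,"lyp":7,"ne":42,"yct":92},"fa":[62,17,79,89,26],"tbi":{"g":45,"t":39,"wr":24},"wu":[70,78,6]}}
After op 9 (replace /vrz/tbi/t 94): {"grh":[{"b":62,"dt":57},3,59,[76,95,18],73,[84,8,2]],"qyp":{"nf":{"au":80,"bx":68,"tv":51},"s":[21,83,25]},"vrz":{"ehh":{"gcd":78,"lyp":7,"ne":42,"yct":92},"fa":[62,17,79,89,26],"tbi":{"g":45,"t":94,"wr":24},"wu":[70,78,6]}}
After op 10 (add /vrz/fa/4 0): {"grh":[{"b":62,"dt":57},3,59,[76,95,18],73,[84,8,2]],"qyp":{"nf":{"au":80,"bx":68,"tv":51},"s":[21,83,25]},"vrz":{"ehh":{"gcd":78,"lyp":7,"ne":42,"yct":92},"fa":[62,17,79,89,0,26],"tbi":{"g":45,"t":94,"wr":24},"wu":[70,78,6]}}
After op 11 (add /vrz/ehh/b 52): {"grh":[{"b":62,"dt":57},3,59,[76,95,18],73,[84,8,2]],"qyp":{"nf":{"au":80,"bx":68,"tv":51},"s":[21,83,25]},"vrz":{"ehh":{"b":52,"gcd":78,"lyp":7,"ne":42,"yct":92},"fa":[62,17,79,89,0,26],"tbi":{"g":45,"t":94,"wr":24},"wu":[70,78,6]}}
After op 12 (remove /grh/2): {"grh":[{"b":62,"dt":57},3,[76,95,18],73,[84,8,2]],"qyp":{"nf":{"au":80,"bx":68,"tv":51},"s":[21,83,25]},"vrz":{"ehh":{"b":52,"gcd":78,"lyp":7,"ne":42,"yct":92},"fa":[62,17,79,89,0,26],"tbi":{"g":45,"t":94,"wr":24},"wu":[70,78,6]}}
After op 13 (replace /vrz/fa/2 48): {"grh":[{"b":62,"dt":57},3,[76,95,18],73,[84,8,2]],"qyp":{"nf":{"au":80,"bx":68,"tv":51},"s":[21,83,25]},"vrz":{"ehh":{"b":52,"gcd":78,"lyp":7,"ne":42,"yct":92},"fa":[62,17,48,89,0,26],"tbi":{"g":45,"t":94,"wr":24},"wu":[70,78,6]}}
After op 14 (replace /grh/2 50): {"grh":[{"b":62,"dt":57},3,50,73,[84,8,2]],"qyp":{"nf":{"au":80,"bx":68,"tv":51},"s":[21,83,25]},"vrz":{"ehh":{"b":52,"gcd":78,"lyp":7,"ne":42,"yct":92},"fa":[62,17,48,89,0,26],"tbi":{"g":45,"t":94,"wr":24},"wu":[70,78,6]}}
After op 15 (add /vrz 15): {"grh":[{"b":62,"dt":57},3,50,73,[84,8,2]],"qyp":{"nf":{"au":80,"bx":68,"tv":51},"s":[21,83,25]},"vrz":15}
After op 16 (remove /qyp): {"grh":[{"b":62,"dt":57},3,50,73,[84,8,2]],"vrz":15}
After op 17 (remove /grh/0/dt): {"grh":[{"b":62},3,50,73,[84,8,2]],"vrz":15}
After op 18 (remove /grh/3): {"grh":[{"b":62},3,50,[84,8,2]],"vrz":15}
After op 19 (remove /vrz): {"grh":[{"b":62},3,50,[84,8,2]]}
After op 20 (replace /grh/3/0 77): {"grh":[{"b":62},3,50,[77,8,2]]}
After op 21 (add /lwq 28): {"grh":[{"b":62},3,50,[77,8,2]],"lwq":28}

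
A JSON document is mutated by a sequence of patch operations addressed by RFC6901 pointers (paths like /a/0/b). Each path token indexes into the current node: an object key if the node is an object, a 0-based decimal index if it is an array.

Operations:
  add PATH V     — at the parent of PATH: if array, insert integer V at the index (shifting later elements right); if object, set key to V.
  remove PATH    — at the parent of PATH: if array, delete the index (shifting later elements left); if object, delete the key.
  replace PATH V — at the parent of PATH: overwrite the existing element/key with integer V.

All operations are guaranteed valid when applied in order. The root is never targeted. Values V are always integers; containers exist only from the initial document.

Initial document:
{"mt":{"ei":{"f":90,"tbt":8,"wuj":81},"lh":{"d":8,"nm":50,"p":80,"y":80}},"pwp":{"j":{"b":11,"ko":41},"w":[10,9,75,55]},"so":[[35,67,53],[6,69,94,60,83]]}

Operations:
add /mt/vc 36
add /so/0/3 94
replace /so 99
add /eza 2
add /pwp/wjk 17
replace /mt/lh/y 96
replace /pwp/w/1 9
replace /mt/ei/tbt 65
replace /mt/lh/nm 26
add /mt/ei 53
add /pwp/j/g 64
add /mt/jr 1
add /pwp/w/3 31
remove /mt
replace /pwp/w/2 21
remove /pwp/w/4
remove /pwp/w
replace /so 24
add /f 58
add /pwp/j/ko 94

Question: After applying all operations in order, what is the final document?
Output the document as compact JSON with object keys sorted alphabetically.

After op 1 (add /mt/vc 36): {"mt":{"ei":{"f":90,"tbt":8,"wuj":81},"lh":{"d":8,"nm":50,"p":80,"y":80},"vc":36},"pwp":{"j":{"b":11,"ko":41},"w":[10,9,75,55]},"so":[[35,67,53],[6,69,94,60,83]]}
After op 2 (add /so/0/3 94): {"mt":{"ei":{"f":90,"tbt":8,"wuj":81},"lh":{"d":8,"nm":50,"p":80,"y":80},"vc":36},"pwp":{"j":{"b":11,"ko":41},"w":[10,9,75,55]},"so":[[35,67,53,94],[6,69,94,60,83]]}
After op 3 (replace /so 99): {"mt":{"ei":{"f":90,"tbt":8,"wuj":81},"lh":{"d":8,"nm":50,"p":80,"y":80},"vc":36},"pwp":{"j":{"b":11,"ko":41},"w":[10,9,75,55]},"so":99}
After op 4 (add /eza 2): {"eza":2,"mt":{"ei":{"f":90,"tbt":8,"wuj":81},"lh":{"d":8,"nm":50,"p":80,"y":80},"vc":36},"pwp":{"j":{"b":11,"ko":41},"w":[10,9,75,55]},"so":99}
After op 5 (add /pwp/wjk 17): {"eza":2,"mt":{"ei":{"f":90,"tbt":8,"wuj":81},"lh":{"d":8,"nm":50,"p":80,"y":80},"vc":36},"pwp":{"j":{"b":11,"ko":41},"w":[10,9,75,55],"wjk":17},"so":99}
After op 6 (replace /mt/lh/y 96): {"eza":2,"mt":{"ei":{"f":90,"tbt":8,"wuj":81},"lh":{"d":8,"nm":50,"p":80,"y":96},"vc":36},"pwp":{"j":{"b":11,"ko":41},"w":[10,9,75,55],"wjk":17},"so":99}
After op 7 (replace /pwp/w/1 9): {"eza":2,"mt":{"ei":{"f":90,"tbt":8,"wuj":81},"lh":{"d":8,"nm":50,"p":80,"y":96},"vc":36},"pwp":{"j":{"b":11,"ko":41},"w":[10,9,75,55],"wjk":17},"so":99}
After op 8 (replace /mt/ei/tbt 65): {"eza":2,"mt":{"ei":{"f":90,"tbt":65,"wuj":81},"lh":{"d":8,"nm":50,"p":80,"y":96},"vc":36},"pwp":{"j":{"b":11,"ko":41},"w":[10,9,75,55],"wjk":17},"so":99}
After op 9 (replace /mt/lh/nm 26): {"eza":2,"mt":{"ei":{"f":90,"tbt":65,"wuj":81},"lh":{"d":8,"nm":26,"p":80,"y":96},"vc":36},"pwp":{"j":{"b":11,"ko":41},"w":[10,9,75,55],"wjk":17},"so":99}
After op 10 (add /mt/ei 53): {"eza":2,"mt":{"ei":53,"lh":{"d":8,"nm":26,"p":80,"y":96},"vc":36},"pwp":{"j":{"b":11,"ko":41},"w":[10,9,75,55],"wjk":17},"so":99}
After op 11 (add /pwp/j/g 64): {"eza":2,"mt":{"ei":53,"lh":{"d":8,"nm":26,"p":80,"y":96},"vc":36},"pwp":{"j":{"b":11,"g":64,"ko":41},"w":[10,9,75,55],"wjk":17},"so":99}
After op 12 (add /mt/jr 1): {"eza":2,"mt":{"ei":53,"jr":1,"lh":{"d":8,"nm":26,"p":80,"y":96},"vc":36},"pwp":{"j":{"b":11,"g":64,"ko":41},"w":[10,9,75,55],"wjk":17},"so":99}
After op 13 (add /pwp/w/3 31): {"eza":2,"mt":{"ei":53,"jr":1,"lh":{"d":8,"nm":26,"p":80,"y":96},"vc":36},"pwp":{"j":{"b":11,"g":64,"ko":41},"w":[10,9,75,31,55],"wjk":17},"so":99}
After op 14 (remove /mt): {"eza":2,"pwp":{"j":{"b":11,"g":64,"ko":41},"w":[10,9,75,31,55],"wjk":17},"so":99}
After op 15 (replace /pwp/w/2 21): {"eza":2,"pwp":{"j":{"b":11,"g":64,"ko":41},"w":[10,9,21,31,55],"wjk":17},"so":99}
After op 16 (remove /pwp/w/4): {"eza":2,"pwp":{"j":{"b":11,"g":64,"ko":41},"w":[10,9,21,31],"wjk":17},"so":99}
After op 17 (remove /pwp/w): {"eza":2,"pwp":{"j":{"b":11,"g":64,"ko":41},"wjk":17},"so":99}
After op 18 (replace /so 24): {"eza":2,"pwp":{"j":{"b":11,"g":64,"ko":41},"wjk":17},"so":24}
After op 19 (add /f 58): {"eza":2,"f":58,"pwp":{"j":{"b":11,"g":64,"ko":41},"wjk":17},"so":24}
After op 20 (add /pwp/j/ko 94): {"eza":2,"f":58,"pwp":{"j":{"b":11,"g":64,"ko":94},"wjk":17},"so":24}

Answer: {"eza":2,"f":58,"pwp":{"j":{"b":11,"g":64,"ko":94},"wjk":17},"so":24}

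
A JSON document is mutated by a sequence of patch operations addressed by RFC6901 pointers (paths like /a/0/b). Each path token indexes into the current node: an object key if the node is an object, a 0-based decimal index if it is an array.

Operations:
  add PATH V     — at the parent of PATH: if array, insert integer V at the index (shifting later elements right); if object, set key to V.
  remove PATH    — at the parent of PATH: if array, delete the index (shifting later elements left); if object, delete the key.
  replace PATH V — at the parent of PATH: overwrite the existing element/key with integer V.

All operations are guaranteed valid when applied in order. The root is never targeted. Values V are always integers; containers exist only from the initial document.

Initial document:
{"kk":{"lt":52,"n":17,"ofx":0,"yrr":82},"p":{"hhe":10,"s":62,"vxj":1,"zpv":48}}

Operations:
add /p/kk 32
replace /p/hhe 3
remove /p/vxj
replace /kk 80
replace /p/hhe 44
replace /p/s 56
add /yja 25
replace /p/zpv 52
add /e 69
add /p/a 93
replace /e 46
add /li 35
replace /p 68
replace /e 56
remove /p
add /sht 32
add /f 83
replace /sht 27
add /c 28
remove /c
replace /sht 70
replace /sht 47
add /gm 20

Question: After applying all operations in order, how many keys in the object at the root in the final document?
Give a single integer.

Answer: 7

Derivation:
After op 1 (add /p/kk 32): {"kk":{"lt":52,"n":17,"ofx":0,"yrr":82},"p":{"hhe":10,"kk":32,"s":62,"vxj":1,"zpv":48}}
After op 2 (replace /p/hhe 3): {"kk":{"lt":52,"n":17,"ofx":0,"yrr":82},"p":{"hhe":3,"kk":32,"s":62,"vxj":1,"zpv":48}}
After op 3 (remove /p/vxj): {"kk":{"lt":52,"n":17,"ofx":0,"yrr":82},"p":{"hhe":3,"kk":32,"s":62,"zpv":48}}
After op 4 (replace /kk 80): {"kk":80,"p":{"hhe":3,"kk":32,"s":62,"zpv":48}}
After op 5 (replace /p/hhe 44): {"kk":80,"p":{"hhe":44,"kk":32,"s":62,"zpv":48}}
After op 6 (replace /p/s 56): {"kk":80,"p":{"hhe":44,"kk":32,"s":56,"zpv":48}}
After op 7 (add /yja 25): {"kk":80,"p":{"hhe":44,"kk":32,"s":56,"zpv":48},"yja":25}
After op 8 (replace /p/zpv 52): {"kk":80,"p":{"hhe":44,"kk":32,"s":56,"zpv":52},"yja":25}
After op 9 (add /e 69): {"e":69,"kk":80,"p":{"hhe":44,"kk":32,"s":56,"zpv":52},"yja":25}
After op 10 (add /p/a 93): {"e":69,"kk":80,"p":{"a":93,"hhe":44,"kk":32,"s":56,"zpv":52},"yja":25}
After op 11 (replace /e 46): {"e":46,"kk":80,"p":{"a":93,"hhe":44,"kk":32,"s":56,"zpv":52},"yja":25}
After op 12 (add /li 35): {"e":46,"kk":80,"li":35,"p":{"a":93,"hhe":44,"kk":32,"s":56,"zpv":52},"yja":25}
After op 13 (replace /p 68): {"e":46,"kk":80,"li":35,"p":68,"yja":25}
After op 14 (replace /e 56): {"e":56,"kk":80,"li":35,"p":68,"yja":25}
After op 15 (remove /p): {"e":56,"kk":80,"li":35,"yja":25}
After op 16 (add /sht 32): {"e":56,"kk":80,"li":35,"sht":32,"yja":25}
After op 17 (add /f 83): {"e":56,"f":83,"kk":80,"li":35,"sht":32,"yja":25}
After op 18 (replace /sht 27): {"e":56,"f":83,"kk":80,"li":35,"sht":27,"yja":25}
After op 19 (add /c 28): {"c":28,"e":56,"f":83,"kk":80,"li":35,"sht":27,"yja":25}
After op 20 (remove /c): {"e":56,"f":83,"kk":80,"li":35,"sht":27,"yja":25}
After op 21 (replace /sht 70): {"e":56,"f":83,"kk":80,"li":35,"sht":70,"yja":25}
After op 22 (replace /sht 47): {"e":56,"f":83,"kk":80,"li":35,"sht":47,"yja":25}
After op 23 (add /gm 20): {"e":56,"f":83,"gm":20,"kk":80,"li":35,"sht":47,"yja":25}
Size at the root: 7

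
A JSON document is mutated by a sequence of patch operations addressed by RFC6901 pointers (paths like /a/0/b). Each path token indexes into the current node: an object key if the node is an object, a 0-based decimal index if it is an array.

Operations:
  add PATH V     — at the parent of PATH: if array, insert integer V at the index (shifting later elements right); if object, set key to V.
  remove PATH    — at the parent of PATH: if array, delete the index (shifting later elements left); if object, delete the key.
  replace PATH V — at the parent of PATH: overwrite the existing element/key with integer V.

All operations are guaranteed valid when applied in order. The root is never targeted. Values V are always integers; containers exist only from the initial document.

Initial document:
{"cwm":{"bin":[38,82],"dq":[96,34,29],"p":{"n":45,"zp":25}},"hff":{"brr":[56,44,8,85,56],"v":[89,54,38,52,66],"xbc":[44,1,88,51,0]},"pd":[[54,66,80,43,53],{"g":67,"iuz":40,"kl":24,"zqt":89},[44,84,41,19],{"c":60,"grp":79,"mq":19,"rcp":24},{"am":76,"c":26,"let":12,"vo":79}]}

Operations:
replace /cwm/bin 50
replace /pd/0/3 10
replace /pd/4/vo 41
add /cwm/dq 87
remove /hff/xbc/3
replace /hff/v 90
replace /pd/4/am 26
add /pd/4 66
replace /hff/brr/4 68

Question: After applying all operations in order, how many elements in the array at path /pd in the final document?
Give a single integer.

Answer: 6

Derivation:
After op 1 (replace /cwm/bin 50): {"cwm":{"bin":50,"dq":[96,34,29],"p":{"n":45,"zp":25}},"hff":{"brr":[56,44,8,85,56],"v":[89,54,38,52,66],"xbc":[44,1,88,51,0]},"pd":[[54,66,80,43,53],{"g":67,"iuz":40,"kl":24,"zqt":89},[44,84,41,19],{"c":60,"grp":79,"mq":19,"rcp":24},{"am":76,"c":26,"let":12,"vo":79}]}
After op 2 (replace /pd/0/3 10): {"cwm":{"bin":50,"dq":[96,34,29],"p":{"n":45,"zp":25}},"hff":{"brr":[56,44,8,85,56],"v":[89,54,38,52,66],"xbc":[44,1,88,51,0]},"pd":[[54,66,80,10,53],{"g":67,"iuz":40,"kl":24,"zqt":89},[44,84,41,19],{"c":60,"grp":79,"mq":19,"rcp":24},{"am":76,"c":26,"let":12,"vo":79}]}
After op 3 (replace /pd/4/vo 41): {"cwm":{"bin":50,"dq":[96,34,29],"p":{"n":45,"zp":25}},"hff":{"brr":[56,44,8,85,56],"v":[89,54,38,52,66],"xbc":[44,1,88,51,0]},"pd":[[54,66,80,10,53],{"g":67,"iuz":40,"kl":24,"zqt":89},[44,84,41,19],{"c":60,"grp":79,"mq":19,"rcp":24},{"am":76,"c":26,"let":12,"vo":41}]}
After op 4 (add /cwm/dq 87): {"cwm":{"bin":50,"dq":87,"p":{"n":45,"zp":25}},"hff":{"brr":[56,44,8,85,56],"v":[89,54,38,52,66],"xbc":[44,1,88,51,0]},"pd":[[54,66,80,10,53],{"g":67,"iuz":40,"kl":24,"zqt":89},[44,84,41,19],{"c":60,"grp":79,"mq":19,"rcp":24},{"am":76,"c":26,"let":12,"vo":41}]}
After op 5 (remove /hff/xbc/3): {"cwm":{"bin":50,"dq":87,"p":{"n":45,"zp":25}},"hff":{"brr":[56,44,8,85,56],"v":[89,54,38,52,66],"xbc":[44,1,88,0]},"pd":[[54,66,80,10,53],{"g":67,"iuz":40,"kl":24,"zqt":89},[44,84,41,19],{"c":60,"grp":79,"mq":19,"rcp":24},{"am":76,"c":26,"let":12,"vo":41}]}
After op 6 (replace /hff/v 90): {"cwm":{"bin":50,"dq":87,"p":{"n":45,"zp":25}},"hff":{"brr":[56,44,8,85,56],"v":90,"xbc":[44,1,88,0]},"pd":[[54,66,80,10,53],{"g":67,"iuz":40,"kl":24,"zqt":89},[44,84,41,19],{"c":60,"grp":79,"mq":19,"rcp":24},{"am":76,"c":26,"let":12,"vo":41}]}
After op 7 (replace /pd/4/am 26): {"cwm":{"bin":50,"dq":87,"p":{"n":45,"zp":25}},"hff":{"brr":[56,44,8,85,56],"v":90,"xbc":[44,1,88,0]},"pd":[[54,66,80,10,53],{"g":67,"iuz":40,"kl":24,"zqt":89},[44,84,41,19],{"c":60,"grp":79,"mq":19,"rcp":24},{"am":26,"c":26,"let":12,"vo":41}]}
After op 8 (add /pd/4 66): {"cwm":{"bin":50,"dq":87,"p":{"n":45,"zp":25}},"hff":{"brr":[56,44,8,85,56],"v":90,"xbc":[44,1,88,0]},"pd":[[54,66,80,10,53],{"g":67,"iuz":40,"kl":24,"zqt":89},[44,84,41,19],{"c":60,"grp":79,"mq":19,"rcp":24},66,{"am":26,"c":26,"let":12,"vo":41}]}
After op 9 (replace /hff/brr/4 68): {"cwm":{"bin":50,"dq":87,"p":{"n":45,"zp":25}},"hff":{"brr":[56,44,8,85,68],"v":90,"xbc":[44,1,88,0]},"pd":[[54,66,80,10,53],{"g":67,"iuz":40,"kl":24,"zqt":89},[44,84,41,19],{"c":60,"grp":79,"mq":19,"rcp":24},66,{"am":26,"c":26,"let":12,"vo":41}]}
Size at path /pd: 6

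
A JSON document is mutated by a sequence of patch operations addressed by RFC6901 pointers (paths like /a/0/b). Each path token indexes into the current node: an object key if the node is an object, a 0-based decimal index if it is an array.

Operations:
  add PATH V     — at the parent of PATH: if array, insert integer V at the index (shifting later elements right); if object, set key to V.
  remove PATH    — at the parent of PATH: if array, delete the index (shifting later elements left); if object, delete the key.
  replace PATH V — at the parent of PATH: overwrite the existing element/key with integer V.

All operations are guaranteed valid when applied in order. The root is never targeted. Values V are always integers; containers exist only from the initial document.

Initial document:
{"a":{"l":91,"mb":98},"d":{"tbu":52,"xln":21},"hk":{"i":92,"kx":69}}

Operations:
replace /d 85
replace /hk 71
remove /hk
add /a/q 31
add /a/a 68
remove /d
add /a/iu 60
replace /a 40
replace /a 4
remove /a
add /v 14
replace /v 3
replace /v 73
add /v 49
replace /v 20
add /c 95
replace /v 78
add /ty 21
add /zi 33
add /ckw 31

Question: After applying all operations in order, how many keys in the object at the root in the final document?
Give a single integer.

Answer: 5

Derivation:
After op 1 (replace /d 85): {"a":{"l":91,"mb":98},"d":85,"hk":{"i":92,"kx":69}}
After op 2 (replace /hk 71): {"a":{"l":91,"mb":98},"d":85,"hk":71}
After op 3 (remove /hk): {"a":{"l":91,"mb":98},"d":85}
After op 4 (add /a/q 31): {"a":{"l":91,"mb":98,"q":31},"d":85}
After op 5 (add /a/a 68): {"a":{"a":68,"l":91,"mb":98,"q":31},"d":85}
After op 6 (remove /d): {"a":{"a":68,"l":91,"mb":98,"q":31}}
After op 7 (add /a/iu 60): {"a":{"a":68,"iu":60,"l":91,"mb":98,"q":31}}
After op 8 (replace /a 40): {"a":40}
After op 9 (replace /a 4): {"a":4}
After op 10 (remove /a): {}
After op 11 (add /v 14): {"v":14}
After op 12 (replace /v 3): {"v":3}
After op 13 (replace /v 73): {"v":73}
After op 14 (add /v 49): {"v":49}
After op 15 (replace /v 20): {"v":20}
After op 16 (add /c 95): {"c":95,"v":20}
After op 17 (replace /v 78): {"c":95,"v":78}
After op 18 (add /ty 21): {"c":95,"ty":21,"v":78}
After op 19 (add /zi 33): {"c":95,"ty":21,"v":78,"zi":33}
After op 20 (add /ckw 31): {"c":95,"ckw":31,"ty":21,"v":78,"zi":33}
Size at the root: 5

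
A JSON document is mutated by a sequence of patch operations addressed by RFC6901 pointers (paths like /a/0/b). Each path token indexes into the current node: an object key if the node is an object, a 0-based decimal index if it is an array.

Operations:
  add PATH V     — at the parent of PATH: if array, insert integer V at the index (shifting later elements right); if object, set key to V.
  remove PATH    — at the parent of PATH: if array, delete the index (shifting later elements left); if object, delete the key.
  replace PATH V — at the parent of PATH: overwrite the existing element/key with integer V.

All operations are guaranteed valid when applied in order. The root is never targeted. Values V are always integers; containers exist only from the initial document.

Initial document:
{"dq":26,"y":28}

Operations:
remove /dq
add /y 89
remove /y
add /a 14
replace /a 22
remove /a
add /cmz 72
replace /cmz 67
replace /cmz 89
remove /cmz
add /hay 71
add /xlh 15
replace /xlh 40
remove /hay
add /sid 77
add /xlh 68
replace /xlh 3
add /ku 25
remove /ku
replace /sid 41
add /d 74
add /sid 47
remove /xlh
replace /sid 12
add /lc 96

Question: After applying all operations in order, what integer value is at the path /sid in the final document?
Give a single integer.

After op 1 (remove /dq): {"y":28}
After op 2 (add /y 89): {"y":89}
After op 3 (remove /y): {}
After op 4 (add /a 14): {"a":14}
After op 5 (replace /a 22): {"a":22}
After op 6 (remove /a): {}
After op 7 (add /cmz 72): {"cmz":72}
After op 8 (replace /cmz 67): {"cmz":67}
After op 9 (replace /cmz 89): {"cmz":89}
After op 10 (remove /cmz): {}
After op 11 (add /hay 71): {"hay":71}
After op 12 (add /xlh 15): {"hay":71,"xlh":15}
After op 13 (replace /xlh 40): {"hay":71,"xlh":40}
After op 14 (remove /hay): {"xlh":40}
After op 15 (add /sid 77): {"sid":77,"xlh":40}
After op 16 (add /xlh 68): {"sid":77,"xlh":68}
After op 17 (replace /xlh 3): {"sid":77,"xlh":3}
After op 18 (add /ku 25): {"ku":25,"sid":77,"xlh":3}
After op 19 (remove /ku): {"sid":77,"xlh":3}
After op 20 (replace /sid 41): {"sid":41,"xlh":3}
After op 21 (add /d 74): {"d":74,"sid":41,"xlh":3}
After op 22 (add /sid 47): {"d":74,"sid":47,"xlh":3}
After op 23 (remove /xlh): {"d":74,"sid":47}
After op 24 (replace /sid 12): {"d":74,"sid":12}
After op 25 (add /lc 96): {"d":74,"lc":96,"sid":12}
Value at /sid: 12

Answer: 12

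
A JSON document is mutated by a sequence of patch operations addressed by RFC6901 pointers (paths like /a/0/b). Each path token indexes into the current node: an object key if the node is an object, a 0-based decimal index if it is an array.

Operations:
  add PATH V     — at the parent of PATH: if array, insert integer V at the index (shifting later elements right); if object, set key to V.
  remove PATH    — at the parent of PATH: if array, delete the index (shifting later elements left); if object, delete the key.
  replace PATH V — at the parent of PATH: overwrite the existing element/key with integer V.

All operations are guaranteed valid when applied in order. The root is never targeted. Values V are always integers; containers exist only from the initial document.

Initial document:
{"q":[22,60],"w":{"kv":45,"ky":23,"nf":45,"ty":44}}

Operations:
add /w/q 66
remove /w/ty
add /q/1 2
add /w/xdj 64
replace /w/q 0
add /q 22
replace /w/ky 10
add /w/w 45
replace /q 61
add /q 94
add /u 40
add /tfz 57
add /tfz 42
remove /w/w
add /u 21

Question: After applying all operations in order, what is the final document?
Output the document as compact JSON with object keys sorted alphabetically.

Answer: {"q":94,"tfz":42,"u":21,"w":{"kv":45,"ky":10,"nf":45,"q":0,"xdj":64}}

Derivation:
After op 1 (add /w/q 66): {"q":[22,60],"w":{"kv":45,"ky":23,"nf":45,"q":66,"ty":44}}
After op 2 (remove /w/ty): {"q":[22,60],"w":{"kv":45,"ky":23,"nf":45,"q":66}}
After op 3 (add /q/1 2): {"q":[22,2,60],"w":{"kv":45,"ky":23,"nf":45,"q":66}}
After op 4 (add /w/xdj 64): {"q":[22,2,60],"w":{"kv":45,"ky":23,"nf":45,"q":66,"xdj":64}}
After op 5 (replace /w/q 0): {"q":[22,2,60],"w":{"kv":45,"ky":23,"nf":45,"q":0,"xdj":64}}
After op 6 (add /q 22): {"q":22,"w":{"kv":45,"ky":23,"nf":45,"q":0,"xdj":64}}
After op 7 (replace /w/ky 10): {"q":22,"w":{"kv":45,"ky":10,"nf":45,"q":0,"xdj":64}}
After op 8 (add /w/w 45): {"q":22,"w":{"kv":45,"ky":10,"nf":45,"q":0,"w":45,"xdj":64}}
After op 9 (replace /q 61): {"q":61,"w":{"kv":45,"ky":10,"nf":45,"q":0,"w":45,"xdj":64}}
After op 10 (add /q 94): {"q":94,"w":{"kv":45,"ky":10,"nf":45,"q":0,"w":45,"xdj":64}}
After op 11 (add /u 40): {"q":94,"u":40,"w":{"kv":45,"ky":10,"nf":45,"q":0,"w":45,"xdj":64}}
After op 12 (add /tfz 57): {"q":94,"tfz":57,"u":40,"w":{"kv":45,"ky":10,"nf":45,"q":0,"w":45,"xdj":64}}
After op 13 (add /tfz 42): {"q":94,"tfz":42,"u":40,"w":{"kv":45,"ky":10,"nf":45,"q":0,"w":45,"xdj":64}}
After op 14 (remove /w/w): {"q":94,"tfz":42,"u":40,"w":{"kv":45,"ky":10,"nf":45,"q":0,"xdj":64}}
After op 15 (add /u 21): {"q":94,"tfz":42,"u":21,"w":{"kv":45,"ky":10,"nf":45,"q":0,"xdj":64}}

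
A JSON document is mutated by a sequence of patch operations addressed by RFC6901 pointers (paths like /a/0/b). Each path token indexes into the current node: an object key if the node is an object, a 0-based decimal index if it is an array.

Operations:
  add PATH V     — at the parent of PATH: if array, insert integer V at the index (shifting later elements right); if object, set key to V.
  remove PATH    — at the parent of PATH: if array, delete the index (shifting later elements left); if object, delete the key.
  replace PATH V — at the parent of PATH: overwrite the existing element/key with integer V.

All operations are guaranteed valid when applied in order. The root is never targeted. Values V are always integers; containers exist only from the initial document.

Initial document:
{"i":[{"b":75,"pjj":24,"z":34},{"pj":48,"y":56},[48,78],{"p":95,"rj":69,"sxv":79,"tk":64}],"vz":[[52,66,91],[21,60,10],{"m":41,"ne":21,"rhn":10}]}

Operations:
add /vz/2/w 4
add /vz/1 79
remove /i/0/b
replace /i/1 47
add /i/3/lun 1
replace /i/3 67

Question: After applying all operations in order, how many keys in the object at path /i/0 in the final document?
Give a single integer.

After op 1 (add /vz/2/w 4): {"i":[{"b":75,"pjj":24,"z":34},{"pj":48,"y":56},[48,78],{"p":95,"rj":69,"sxv":79,"tk":64}],"vz":[[52,66,91],[21,60,10],{"m":41,"ne":21,"rhn":10,"w":4}]}
After op 2 (add /vz/1 79): {"i":[{"b":75,"pjj":24,"z":34},{"pj":48,"y":56},[48,78],{"p":95,"rj":69,"sxv":79,"tk":64}],"vz":[[52,66,91],79,[21,60,10],{"m":41,"ne":21,"rhn":10,"w":4}]}
After op 3 (remove /i/0/b): {"i":[{"pjj":24,"z":34},{"pj":48,"y":56},[48,78],{"p":95,"rj":69,"sxv":79,"tk":64}],"vz":[[52,66,91],79,[21,60,10],{"m":41,"ne":21,"rhn":10,"w":4}]}
After op 4 (replace /i/1 47): {"i":[{"pjj":24,"z":34},47,[48,78],{"p":95,"rj":69,"sxv":79,"tk":64}],"vz":[[52,66,91],79,[21,60,10],{"m":41,"ne":21,"rhn":10,"w":4}]}
After op 5 (add /i/3/lun 1): {"i":[{"pjj":24,"z":34},47,[48,78],{"lun":1,"p":95,"rj":69,"sxv":79,"tk":64}],"vz":[[52,66,91],79,[21,60,10],{"m":41,"ne":21,"rhn":10,"w":4}]}
After op 6 (replace /i/3 67): {"i":[{"pjj":24,"z":34},47,[48,78],67],"vz":[[52,66,91],79,[21,60,10],{"m":41,"ne":21,"rhn":10,"w":4}]}
Size at path /i/0: 2

Answer: 2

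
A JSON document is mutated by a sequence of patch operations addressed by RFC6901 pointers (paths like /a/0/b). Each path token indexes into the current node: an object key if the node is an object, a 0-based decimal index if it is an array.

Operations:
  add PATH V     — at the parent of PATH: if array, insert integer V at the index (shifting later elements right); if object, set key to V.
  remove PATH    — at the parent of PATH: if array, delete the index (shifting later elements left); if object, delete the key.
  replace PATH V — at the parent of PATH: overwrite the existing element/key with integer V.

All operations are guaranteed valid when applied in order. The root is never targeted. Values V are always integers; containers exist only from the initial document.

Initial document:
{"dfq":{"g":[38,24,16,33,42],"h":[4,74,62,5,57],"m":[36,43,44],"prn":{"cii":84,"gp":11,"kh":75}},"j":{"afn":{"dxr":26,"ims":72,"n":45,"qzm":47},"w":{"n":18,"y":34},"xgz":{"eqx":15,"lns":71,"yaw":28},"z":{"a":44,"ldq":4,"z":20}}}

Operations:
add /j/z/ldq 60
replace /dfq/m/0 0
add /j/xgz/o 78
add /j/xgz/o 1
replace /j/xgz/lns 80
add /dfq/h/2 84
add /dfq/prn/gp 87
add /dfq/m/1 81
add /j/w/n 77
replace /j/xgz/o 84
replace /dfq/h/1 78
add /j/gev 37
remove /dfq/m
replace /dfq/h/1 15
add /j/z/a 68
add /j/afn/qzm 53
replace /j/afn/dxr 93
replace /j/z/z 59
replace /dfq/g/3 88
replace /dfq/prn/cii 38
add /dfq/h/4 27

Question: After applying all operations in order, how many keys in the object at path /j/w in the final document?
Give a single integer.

Answer: 2

Derivation:
After op 1 (add /j/z/ldq 60): {"dfq":{"g":[38,24,16,33,42],"h":[4,74,62,5,57],"m":[36,43,44],"prn":{"cii":84,"gp":11,"kh":75}},"j":{"afn":{"dxr":26,"ims":72,"n":45,"qzm":47},"w":{"n":18,"y":34},"xgz":{"eqx":15,"lns":71,"yaw":28},"z":{"a":44,"ldq":60,"z":20}}}
After op 2 (replace /dfq/m/0 0): {"dfq":{"g":[38,24,16,33,42],"h":[4,74,62,5,57],"m":[0,43,44],"prn":{"cii":84,"gp":11,"kh":75}},"j":{"afn":{"dxr":26,"ims":72,"n":45,"qzm":47},"w":{"n":18,"y":34},"xgz":{"eqx":15,"lns":71,"yaw":28},"z":{"a":44,"ldq":60,"z":20}}}
After op 3 (add /j/xgz/o 78): {"dfq":{"g":[38,24,16,33,42],"h":[4,74,62,5,57],"m":[0,43,44],"prn":{"cii":84,"gp":11,"kh":75}},"j":{"afn":{"dxr":26,"ims":72,"n":45,"qzm":47},"w":{"n":18,"y":34},"xgz":{"eqx":15,"lns":71,"o":78,"yaw":28},"z":{"a":44,"ldq":60,"z":20}}}
After op 4 (add /j/xgz/o 1): {"dfq":{"g":[38,24,16,33,42],"h":[4,74,62,5,57],"m":[0,43,44],"prn":{"cii":84,"gp":11,"kh":75}},"j":{"afn":{"dxr":26,"ims":72,"n":45,"qzm":47},"w":{"n":18,"y":34},"xgz":{"eqx":15,"lns":71,"o":1,"yaw":28},"z":{"a":44,"ldq":60,"z":20}}}
After op 5 (replace /j/xgz/lns 80): {"dfq":{"g":[38,24,16,33,42],"h":[4,74,62,5,57],"m":[0,43,44],"prn":{"cii":84,"gp":11,"kh":75}},"j":{"afn":{"dxr":26,"ims":72,"n":45,"qzm":47},"w":{"n":18,"y":34},"xgz":{"eqx":15,"lns":80,"o":1,"yaw":28},"z":{"a":44,"ldq":60,"z":20}}}
After op 6 (add /dfq/h/2 84): {"dfq":{"g":[38,24,16,33,42],"h":[4,74,84,62,5,57],"m":[0,43,44],"prn":{"cii":84,"gp":11,"kh":75}},"j":{"afn":{"dxr":26,"ims":72,"n":45,"qzm":47},"w":{"n":18,"y":34},"xgz":{"eqx":15,"lns":80,"o":1,"yaw":28},"z":{"a":44,"ldq":60,"z":20}}}
After op 7 (add /dfq/prn/gp 87): {"dfq":{"g":[38,24,16,33,42],"h":[4,74,84,62,5,57],"m":[0,43,44],"prn":{"cii":84,"gp":87,"kh":75}},"j":{"afn":{"dxr":26,"ims":72,"n":45,"qzm":47},"w":{"n":18,"y":34},"xgz":{"eqx":15,"lns":80,"o":1,"yaw":28},"z":{"a":44,"ldq":60,"z":20}}}
After op 8 (add /dfq/m/1 81): {"dfq":{"g":[38,24,16,33,42],"h":[4,74,84,62,5,57],"m":[0,81,43,44],"prn":{"cii":84,"gp":87,"kh":75}},"j":{"afn":{"dxr":26,"ims":72,"n":45,"qzm":47},"w":{"n":18,"y":34},"xgz":{"eqx":15,"lns":80,"o":1,"yaw":28},"z":{"a":44,"ldq":60,"z":20}}}
After op 9 (add /j/w/n 77): {"dfq":{"g":[38,24,16,33,42],"h":[4,74,84,62,5,57],"m":[0,81,43,44],"prn":{"cii":84,"gp":87,"kh":75}},"j":{"afn":{"dxr":26,"ims":72,"n":45,"qzm":47},"w":{"n":77,"y":34},"xgz":{"eqx":15,"lns":80,"o":1,"yaw":28},"z":{"a":44,"ldq":60,"z":20}}}
After op 10 (replace /j/xgz/o 84): {"dfq":{"g":[38,24,16,33,42],"h":[4,74,84,62,5,57],"m":[0,81,43,44],"prn":{"cii":84,"gp":87,"kh":75}},"j":{"afn":{"dxr":26,"ims":72,"n":45,"qzm":47},"w":{"n":77,"y":34},"xgz":{"eqx":15,"lns":80,"o":84,"yaw":28},"z":{"a":44,"ldq":60,"z":20}}}
After op 11 (replace /dfq/h/1 78): {"dfq":{"g":[38,24,16,33,42],"h":[4,78,84,62,5,57],"m":[0,81,43,44],"prn":{"cii":84,"gp":87,"kh":75}},"j":{"afn":{"dxr":26,"ims":72,"n":45,"qzm":47},"w":{"n":77,"y":34},"xgz":{"eqx":15,"lns":80,"o":84,"yaw":28},"z":{"a":44,"ldq":60,"z":20}}}
After op 12 (add /j/gev 37): {"dfq":{"g":[38,24,16,33,42],"h":[4,78,84,62,5,57],"m":[0,81,43,44],"prn":{"cii":84,"gp":87,"kh":75}},"j":{"afn":{"dxr":26,"ims":72,"n":45,"qzm":47},"gev":37,"w":{"n":77,"y":34},"xgz":{"eqx":15,"lns":80,"o":84,"yaw":28},"z":{"a":44,"ldq":60,"z":20}}}
After op 13 (remove /dfq/m): {"dfq":{"g":[38,24,16,33,42],"h":[4,78,84,62,5,57],"prn":{"cii":84,"gp":87,"kh":75}},"j":{"afn":{"dxr":26,"ims":72,"n":45,"qzm":47},"gev":37,"w":{"n":77,"y":34},"xgz":{"eqx":15,"lns":80,"o":84,"yaw":28},"z":{"a":44,"ldq":60,"z":20}}}
After op 14 (replace /dfq/h/1 15): {"dfq":{"g":[38,24,16,33,42],"h":[4,15,84,62,5,57],"prn":{"cii":84,"gp":87,"kh":75}},"j":{"afn":{"dxr":26,"ims":72,"n":45,"qzm":47},"gev":37,"w":{"n":77,"y":34},"xgz":{"eqx":15,"lns":80,"o":84,"yaw":28},"z":{"a":44,"ldq":60,"z":20}}}
After op 15 (add /j/z/a 68): {"dfq":{"g":[38,24,16,33,42],"h":[4,15,84,62,5,57],"prn":{"cii":84,"gp":87,"kh":75}},"j":{"afn":{"dxr":26,"ims":72,"n":45,"qzm":47},"gev":37,"w":{"n":77,"y":34},"xgz":{"eqx":15,"lns":80,"o":84,"yaw":28},"z":{"a":68,"ldq":60,"z":20}}}
After op 16 (add /j/afn/qzm 53): {"dfq":{"g":[38,24,16,33,42],"h":[4,15,84,62,5,57],"prn":{"cii":84,"gp":87,"kh":75}},"j":{"afn":{"dxr":26,"ims":72,"n":45,"qzm":53},"gev":37,"w":{"n":77,"y":34},"xgz":{"eqx":15,"lns":80,"o":84,"yaw":28},"z":{"a":68,"ldq":60,"z":20}}}
After op 17 (replace /j/afn/dxr 93): {"dfq":{"g":[38,24,16,33,42],"h":[4,15,84,62,5,57],"prn":{"cii":84,"gp":87,"kh":75}},"j":{"afn":{"dxr":93,"ims":72,"n":45,"qzm":53},"gev":37,"w":{"n":77,"y":34},"xgz":{"eqx":15,"lns":80,"o":84,"yaw":28},"z":{"a":68,"ldq":60,"z":20}}}
After op 18 (replace /j/z/z 59): {"dfq":{"g":[38,24,16,33,42],"h":[4,15,84,62,5,57],"prn":{"cii":84,"gp":87,"kh":75}},"j":{"afn":{"dxr":93,"ims":72,"n":45,"qzm":53},"gev":37,"w":{"n":77,"y":34},"xgz":{"eqx":15,"lns":80,"o":84,"yaw":28},"z":{"a":68,"ldq":60,"z":59}}}
After op 19 (replace /dfq/g/3 88): {"dfq":{"g":[38,24,16,88,42],"h":[4,15,84,62,5,57],"prn":{"cii":84,"gp":87,"kh":75}},"j":{"afn":{"dxr":93,"ims":72,"n":45,"qzm":53},"gev":37,"w":{"n":77,"y":34},"xgz":{"eqx":15,"lns":80,"o":84,"yaw":28},"z":{"a":68,"ldq":60,"z":59}}}
After op 20 (replace /dfq/prn/cii 38): {"dfq":{"g":[38,24,16,88,42],"h":[4,15,84,62,5,57],"prn":{"cii":38,"gp":87,"kh":75}},"j":{"afn":{"dxr":93,"ims":72,"n":45,"qzm":53},"gev":37,"w":{"n":77,"y":34},"xgz":{"eqx":15,"lns":80,"o":84,"yaw":28},"z":{"a":68,"ldq":60,"z":59}}}
After op 21 (add /dfq/h/4 27): {"dfq":{"g":[38,24,16,88,42],"h":[4,15,84,62,27,5,57],"prn":{"cii":38,"gp":87,"kh":75}},"j":{"afn":{"dxr":93,"ims":72,"n":45,"qzm":53},"gev":37,"w":{"n":77,"y":34},"xgz":{"eqx":15,"lns":80,"o":84,"yaw":28},"z":{"a":68,"ldq":60,"z":59}}}
Size at path /j/w: 2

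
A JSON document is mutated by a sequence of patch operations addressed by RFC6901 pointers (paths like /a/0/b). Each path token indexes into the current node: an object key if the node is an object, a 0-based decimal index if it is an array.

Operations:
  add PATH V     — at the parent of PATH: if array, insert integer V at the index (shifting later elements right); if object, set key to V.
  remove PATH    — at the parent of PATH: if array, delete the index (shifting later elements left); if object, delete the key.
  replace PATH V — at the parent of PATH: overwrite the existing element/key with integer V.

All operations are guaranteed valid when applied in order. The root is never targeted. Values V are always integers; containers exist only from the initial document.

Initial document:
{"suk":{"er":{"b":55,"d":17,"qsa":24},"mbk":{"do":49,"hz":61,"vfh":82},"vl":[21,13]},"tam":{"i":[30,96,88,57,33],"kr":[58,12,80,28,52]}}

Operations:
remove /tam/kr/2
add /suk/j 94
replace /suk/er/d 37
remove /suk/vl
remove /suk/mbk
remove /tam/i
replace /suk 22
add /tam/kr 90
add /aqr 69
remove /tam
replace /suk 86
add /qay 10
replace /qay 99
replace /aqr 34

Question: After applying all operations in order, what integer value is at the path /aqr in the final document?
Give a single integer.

After op 1 (remove /tam/kr/2): {"suk":{"er":{"b":55,"d":17,"qsa":24},"mbk":{"do":49,"hz":61,"vfh":82},"vl":[21,13]},"tam":{"i":[30,96,88,57,33],"kr":[58,12,28,52]}}
After op 2 (add /suk/j 94): {"suk":{"er":{"b":55,"d":17,"qsa":24},"j":94,"mbk":{"do":49,"hz":61,"vfh":82},"vl":[21,13]},"tam":{"i":[30,96,88,57,33],"kr":[58,12,28,52]}}
After op 3 (replace /suk/er/d 37): {"suk":{"er":{"b":55,"d":37,"qsa":24},"j":94,"mbk":{"do":49,"hz":61,"vfh":82},"vl":[21,13]},"tam":{"i":[30,96,88,57,33],"kr":[58,12,28,52]}}
After op 4 (remove /suk/vl): {"suk":{"er":{"b":55,"d":37,"qsa":24},"j":94,"mbk":{"do":49,"hz":61,"vfh":82}},"tam":{"i":[30,96,88,57,33],"kr":[58,12,28,52]}}
After op 5 (remove /suk/mbk): {"suk":{"er":{"b":55,"d":37,"qsa":24},"j":94},"tam":{"i":[30,96,88,57,33],"kr":[58,12,28,52]}}
After op 6 (remove /tam/i): {"suk":{"er":{"b":55,"d":37,"qsa":24},"j":94},"tam":{"kr":[58,12,28,52]}}
After op 7 (replace /suk 22): {"suk":22,"tam":{"kr":[58,12,28,52]}}
After op 8 (add /tam/kr 90): {"suk":22,"tam":{"kr":90}}
After op 9 (add /aqr 69): {"aqr":69,"suk":22,"tam":{"kr":90}}
After op 10 (remove /tam): {"aqr":69,"suk":22}
After op 11 (replace /suk 86): {"aqr":69,"suk":86}
After op 12 (add /qay 10): {"aqr":69,"qay":10,"suk":86}
After op 13 (replace /qay 99): {"aqr":69,"qay":99,"suk":86}
After op 14 (replace /aqr 34): {"aqr":34,"qay":99,"suk":86}
Value at /aqr: 34

Answer: 34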